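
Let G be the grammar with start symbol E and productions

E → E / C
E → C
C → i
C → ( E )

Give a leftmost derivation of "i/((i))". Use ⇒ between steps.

E ⇒ E/C   [E → E / C]
E/C ⇒ C/C   [E → C]
C/C ⇒ i/C   [C → i]
i/C ⇒ i/(E)   [C → ( E )]
i/(E) ⇒ i/(C)   [E → C]
i/(C) ⇒ i/((E))   [C → ( E )]
i/((E)) ⇒ i/((C))   [E → C]
i/((C)) ⇒ i/((i))   [C → i]

E⇒E/C⇒C/C⇒i/C⇒i/(E)⇒i/(C)⇒i/((E))⇒i/((C))⇒i/((i))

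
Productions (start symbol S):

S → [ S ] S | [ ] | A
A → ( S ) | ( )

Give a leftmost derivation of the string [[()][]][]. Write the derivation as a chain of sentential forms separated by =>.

S => [S]S => [[S]S]S => [[A]S]S => [[()]S]S => [[()][]]S => [[()][]][]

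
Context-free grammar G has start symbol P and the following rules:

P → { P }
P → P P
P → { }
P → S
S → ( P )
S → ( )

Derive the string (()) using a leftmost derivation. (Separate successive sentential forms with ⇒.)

P⇒S⇒(P)⇒(S)⇒(())

P ⇒ S   [P → S]
S ⇒ (P)   [S → ( P )]
(P) ⇒ (S)   [P → S]
(S) ⇒ (())   [S → ( )]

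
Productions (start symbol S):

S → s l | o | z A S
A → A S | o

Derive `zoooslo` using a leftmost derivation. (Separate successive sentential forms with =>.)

S => zAS => zASS => zASSS => zASSSS => zoSSSS => zooSSS => zoooSS => zoooslS => zoooslo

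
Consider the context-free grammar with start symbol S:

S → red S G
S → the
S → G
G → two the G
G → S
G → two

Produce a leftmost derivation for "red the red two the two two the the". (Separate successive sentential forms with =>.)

S => red S G   [S → red S G]
red S G => red the G   [S → the]
red the G => red the S   [G → S]
red the S => red the red S G   [S → red S G]
red the red S G => red the red G G   [S → G]
red the red G G => red the red two the G G   [G → two the G]
red the red two the G G => red the red two the two G   [G → two]
red the red two the two G => red the red two the two two the G   [G → two the G]
red the red two the two two the G => red the red two the two two the S   [G → S]
red the red two the two two the S => red the red two the two two the the   [S → the]

S => red S G => red the G => red the S => red the red S G => red the red G G => red the red two the G G => red the red two the two G => red the red two the two two the G => red the red two the two two the S => red the red two the two two the the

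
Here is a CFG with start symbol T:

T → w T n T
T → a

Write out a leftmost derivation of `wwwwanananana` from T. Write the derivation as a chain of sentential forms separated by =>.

T => wTnT   [T → w T n T]
wTnT => wwTnTnT   [T → w T n T]
wwTnTnT => wwwTnTnTnT   [T → w T n T]
wwwTnTnTnT => wwwwTnTnTnTnT   [T → w T n T]
wwwwTnTnTnTnT => wwwwanTnTnTnT   [T → a]
wwwwanTnTnTnT => wwwwananTnTnT   [T → a]
wwwwananTnTnT => wwwwanananTnT   [T → a]
wwwwanananTnT => wwwwananananT   [T → a]
wwwwananananT => wwwwanananana   [T → a]

T => wTnT => wwTnTnT => wwwTnTnTnT => wwwwTnTnTnTnT => wwwwanTnTnTnT => wwwwananTnTnT => wwwwanananTnT => wwwwananananT => wwwwanananana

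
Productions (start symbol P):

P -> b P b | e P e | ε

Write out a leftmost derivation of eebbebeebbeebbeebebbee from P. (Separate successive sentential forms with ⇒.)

P⇒ePe⇒eePee⇒eebPbee⇒eebbPbbee⇒eebbePebbee⇒eebbebPbebbee⇒eebbebePebebbee⇒eebbebeePeebebbee⇒eebbebeebPbeebebbee⇒eebbebeebbPbbeebebbee⇒eebbebeebbePebbeebebbee⇒eebbebeebbeebbeebebbee

P ⇒ ePe   [P -> e P e]
ePe ⇒ eePee   [P -> e P e]
eePee ⇒ eebPbee   [P -> b P b]
eebPbee ⇒ eebbPbbee   [P -> b P b]
eebbPbbee ⇒ eebbePebbee   [P -> e P e]
eebbePebbee ⇒ eebbebPbebbee   [P -> b P b]
eebbebPbebbee ⇒ eebbebePebebbee   [P -> e P e]
eebbebePebebbee ⇒ eebbebeePeebebbee   [P -> e P e]
eebbebeePeebebbee ⇒ eebbebeebPbeebebbee   [P -> b P b]
eebbebeebPbeebebbee ⇒ eebbebeebbPbbeebebbee   [P -> b P b]
eebbebeebbPbbeebebbee ⇒ eebbebeebbePebbeebebbee   [P -> e P e]
eebbebeebbePebbeebebbee ⇒ eebbebeebbeebbeebebbee   [P -> ε]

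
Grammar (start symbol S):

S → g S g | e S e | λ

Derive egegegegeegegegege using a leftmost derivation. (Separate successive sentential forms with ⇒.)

S ⇒ eSe   [S → e S e]
eSe ⇒ egSge   [S → g S g]
egSge ⇒ egeSege   [S → e S e]
egeSege ⇒ egegSgege   [S → g S g]
egegSgege ⇒ egegeSegege   [S → e S e]
egegeSegege ⇒ egegegSgegege   [S → g S g]
egegegSgegege ⇒ egegegeSegegege   [S → e S e]
egegegeSegegege ⇒ egegegegSgegegege   [S → g S g]
egegegegSgegegege ⇒ egegegegeSegegegege   [S → e S e]
egegegegeSegegegege ⇒ egegegegeegegegege   [S → λ]

S ⇒ eSe ⇒ egSge ⇒ egeSege ⇒ egegSgege ⇒ egegeSegege ⇒ egegegSgegege ⇒ egegegeSegegege ⇒ egegegegSgegegege ⇒ egegegegeSegegegege ⇒ egegegegeegegegege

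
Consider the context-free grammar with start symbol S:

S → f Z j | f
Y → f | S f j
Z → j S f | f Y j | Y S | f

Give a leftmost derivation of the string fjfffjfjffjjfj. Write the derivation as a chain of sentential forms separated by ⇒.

S ⇒ fZj ⇒ fjSfj ⇒ fjfZjfj ⇒ fjfYSjfj ⇒ fjfSfjSjfj ⇒ fjfffjSjfj ⇒ fjfffjfZjjfj ⇒ fjfffjfjSfjjfj ⇒ fjfffjfjffjjfj

S ⇒ fZj   [S → f Z j]
fZj ⇒ fjSfj   [Z → j S f]
fjSfj ⇒ fjfZjfj   [S → f Z j]
fjfZjfj ⇒ fjfYSjfj   [Z → Y S]
fjfYSjfj ⇒ fjfSfjSjfj   [Y → S f j]
fjfSfjSjfj ⇒ fjfffjSjfj   [S → f]
fjfffjSjfj ⇒ fjfffjfZjjfj   [S → f Z j]
fjfffjfZjjfj ⇒ fjfffjfjSfjjfj   [Z → j S f]
fjfffjfjSfjjfj ⇒ fjfffjfjffjjfj   [S → f]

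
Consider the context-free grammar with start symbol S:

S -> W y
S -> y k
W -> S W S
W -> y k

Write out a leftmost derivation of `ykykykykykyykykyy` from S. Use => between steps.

S => Wy => SWSy => ykWSy => ykykSy => ykykWyy => ykykSWSyy => ykykWyWSyy => ykykSWSyWSyy => ykykykWSyWSyy => ykykykykSyWSyy => ykykykykykyWSyy => ykykykykykyykSyy => ykykykykykyykykyy

S => Wy   [S -> W y]
Wy => SWSy   [W -> S W S]
SWSy => ykWSy   [S -> y k]
ykWSy => ykykSy   [W -> y k]
ykykSy => ykykWyy   [S -> W y]
ykykWyy => ykykSWSyy   [W -> S W S]
ykykSWSyy => ykykWyWSyy   [S -> W y]
ykykWyWSyy => ykykSWSyWSyy   [W -> S W S]
ykykSWSyWSyy => ykykykWSyWSyy   [S -> y k]
ykykykWSyWSyy => ykykykykSyWSyy   [W -> y k]
ykykykykSyWSyy => ykykykykykyWSyy   [S -> y k]
ykykykykykyWSyy => ykykykykykyykSyy   [W -> y k]
ykykykykykyykSyy => ykykykykykyykykyy   [S -> y k]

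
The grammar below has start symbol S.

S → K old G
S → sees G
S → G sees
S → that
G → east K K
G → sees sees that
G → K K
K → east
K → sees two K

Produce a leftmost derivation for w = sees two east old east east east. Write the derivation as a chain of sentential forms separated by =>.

S => K old G => sees two K old G => sees two east old G => sees two east old east K K => sees two east old east east K => sees two east old east east east

S => K old G   [S → K old G]
K old G => sees two K old G   [K → sees two K]
sees two K old G => sees two east old G   [K → east]
sees two east old G => sees two east old east K K   [G → east K K]
sees two east old east K K => sees two east old east east K   [K → east]
sees two east old east east K => sees two east old east east east   [K → east]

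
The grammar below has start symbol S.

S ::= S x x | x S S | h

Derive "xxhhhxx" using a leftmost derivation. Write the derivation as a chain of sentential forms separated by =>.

S => Sxx => xSSxx => xxSSSxx => xxhSSxx => xxhhSxx => xxhhhxx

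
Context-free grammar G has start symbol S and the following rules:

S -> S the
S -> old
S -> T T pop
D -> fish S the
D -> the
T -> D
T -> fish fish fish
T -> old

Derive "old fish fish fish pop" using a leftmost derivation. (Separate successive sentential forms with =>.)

S => T T pop => old T pop => old fish fish fish pop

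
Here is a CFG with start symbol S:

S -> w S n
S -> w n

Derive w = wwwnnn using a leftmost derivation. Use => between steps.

S => wSn   [S -> w S n]
wSn => wwSnn   [S -> w S n]
wwSnn => wwwnnn   [S -> w n]

S => wSn => wwSnn => wwwnnn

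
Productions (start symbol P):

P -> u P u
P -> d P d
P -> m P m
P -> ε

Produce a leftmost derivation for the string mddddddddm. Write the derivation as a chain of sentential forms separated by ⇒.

P ⇒ mPm   [P -> m P m]
mPm ⇒ mdPdm   [P -> d P d]
mdPdm ⇒ mddPddm   [P -> d P d]
mddPddm ⇒ mdddPdddm   [P -> d P d]
mdddPdddm ⇒ mddddPddddm   [P -> d P d]
mddddPddddm ⇒ mddddddddm   [P -> ε]

P ⇒ mPm ⇒ mdPdm ⇒ mddPddm ⇒ mdddPdddm ⇒ mddddPddddm ⇒ mddddddddm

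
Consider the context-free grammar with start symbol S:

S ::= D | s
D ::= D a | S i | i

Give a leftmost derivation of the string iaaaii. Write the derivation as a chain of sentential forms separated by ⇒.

S⇒D⇒Si⇒Di⇒Sii⇒Dii⇒Daii⇒Daaii⇒Daaaii⇒iaaaii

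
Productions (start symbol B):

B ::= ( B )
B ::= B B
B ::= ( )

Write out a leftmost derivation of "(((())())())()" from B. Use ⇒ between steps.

B⇒BB⇒(B)B⇒(BB)B⇒((B)B)B⇒((BB)B)B⇒(((B)B)B)B⇒(((())B)B)B⇒(((())())B)B⇒(((())())())B⇒(((())())())()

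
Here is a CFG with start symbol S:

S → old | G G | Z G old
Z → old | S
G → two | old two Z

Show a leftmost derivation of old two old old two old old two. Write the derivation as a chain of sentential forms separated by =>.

S => G G => old two Z G => old two S G => old two Z G old G => old two old G old G => old two old old two Z old G => old two old old two S old G => old two old old two old old G => old two old old two old old two

S => G G   [S → G G]
G G => old two Z G   [G → old two Z]
old two Z G => old two S G   [Z → S]
old two S G => old two Z G old G   [S → Z G old]
old two Z G old G => old two old G old G   [Z → old]
old two old G old G => old two old old two Z old G   [G → old two Z]
old two old old two Z old G => old two old old two S old G   [Z → S]
old two old old two S old G => old two old old two old old G   [S → old]
old two old old two old old G => old two old old two old old two   [G → two]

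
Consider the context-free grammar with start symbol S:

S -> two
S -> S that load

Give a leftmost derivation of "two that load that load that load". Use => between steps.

S => S that load => S that load that load => S that load that load that load => two that load that load that load

S => S that load   [S -> S that load]
S that load => S that load that load   [S -> S that load]
S that load that load => S that load that load that load   [S -> S that load]
S that load that load that load => two that load that load that load   [S -> two]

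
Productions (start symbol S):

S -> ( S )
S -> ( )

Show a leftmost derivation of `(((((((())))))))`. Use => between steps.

S => (S)   [S -> ( S )]
(S) => ((S))   [S -> ( S )]
((S)) => (((S)))   [S -> ( S )]
(((S))) => ((((S))))   [S -> ( S )]
((((S)))) => (((((S)))))   [S -> ( S )]
(((((S))))) => ((((((S))))))   [S -> ( S )]
((((((S)))))) => (((((((S)))))))   [S -> ( S )]
(((((((S))))))) => (((((((())))))))   [S -> ( )]

S=>(S)=>((S))=>(((S)))=>((((S))))=>(((((S)))))=>((((((S))))))=>(((((((S)))))))=>(((((((())))))))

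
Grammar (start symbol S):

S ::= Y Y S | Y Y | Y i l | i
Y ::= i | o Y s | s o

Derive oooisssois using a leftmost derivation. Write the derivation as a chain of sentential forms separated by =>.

S => YY => oYsY => ooYssY => oooYsssY => oooisssY => oooisssoYs => oooisssois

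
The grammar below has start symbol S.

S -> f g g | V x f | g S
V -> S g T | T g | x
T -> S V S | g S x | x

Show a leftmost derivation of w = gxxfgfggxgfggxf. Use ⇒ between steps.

S ⇒ Vxf ⇒ SgTxf ⇒ gSgTxf ⇒ gVxfgTxf ⇒ gxxfgTxf ⇒ gxxfgSVSxf ⇒ gxxfgfggVSxf ⇒ gxxfgfggTgSxf ⇒ gxxfgfggxgSxf ⇒ gxxfgfggxgfggxf

S ⇒ Vxf   [S -> V x f]
Vxf ⇒ SgTxf   [V -> S g T]
SgTxf ⇒ gSgTxf   [S -> g S]
gSgTxf ⇒ gVxfgTxf   [S -> V x f]
gVxfgTxf ⇒ gxxfgTxf   [V -> x]
gxxfgTxf ⇒ gxxfgSVSxf   [T -> S V S]
gxxfgSVSxf ⇒ gxxfgfggVSxf   [S -> f g g]
gxxfgfggVSxf ⇒ gxxfgfggTgSxf   [V -> T g]
gxxfgfggTgSxf ⇒ gxxfgfggxgSxf   [T -> x]
gxxfgfggxgSxf ⇒ gxxfgfggxgfggxf   [S -> f g g]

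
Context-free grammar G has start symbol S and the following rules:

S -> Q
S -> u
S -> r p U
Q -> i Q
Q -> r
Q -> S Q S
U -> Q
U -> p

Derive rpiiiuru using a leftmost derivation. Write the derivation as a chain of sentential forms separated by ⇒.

S⇒rpU⇒rpQ⇒rpiQ⇒rpiiQ⇒rpiiiQ⇒rpiiiSQS⇒rpiiiuQS⇒rpiiiurS⇒rpiiiuru

S ⇒ rpU   [S -> r p U]
rpU ⇒ rpQ   [U -> Q]
rpQ ⇒ rpiQ   [Q -> i Q]
rpiQ ⇒ rpiiQ   [Q -> i Q]
rpiiQ ⇒ rpiiiQ   [Q -> i Q]
rpiiiQ ⇒ rpiiiSQS   [Q -> S Q S]
rpiiiSQS ⇒ rpiiiuQS   [S -> u]
rpiiiuQS ⇒ rpiiiurS   [Q -> r]
rpiiiurS ⇒ rpiiiuru   [S -> u]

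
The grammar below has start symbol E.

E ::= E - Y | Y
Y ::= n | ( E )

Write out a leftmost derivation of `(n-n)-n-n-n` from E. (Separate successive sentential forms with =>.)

E => E-Y => E-Y-Y => E-Y-Y-Y => Y-Y-Y-Y => (E)-Y-Y-Y => (E-Y)-Y-Y-Y => (Y-Y)-Y-Y-Y => (n-Y)-Y-Y-Y => (n-n)-Y-Y-Y => (n-n)-n-Y-Y => (n-n)-n-n-Y => (n-n)-n-n-n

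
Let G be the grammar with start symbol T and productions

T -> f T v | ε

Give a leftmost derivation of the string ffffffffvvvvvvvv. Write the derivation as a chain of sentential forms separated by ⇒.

T ⇒ fTv ⇒ ffTvv ⇒ fffTvvv ⇒ ffffTvvvv ⇒ fffffTvvvvv ⇒ ffffffTvvvvvv ⇒ fffffffTvvvvvvv ⇒ ffffffffTvvvvvvvv ⇒ ffffffffvvvvvvvv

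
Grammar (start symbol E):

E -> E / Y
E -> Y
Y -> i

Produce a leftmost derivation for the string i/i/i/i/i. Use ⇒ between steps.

E ⇒ E/Y   [E -> E / Y]
E/Y ⇒ E/Y/Y   [E -> E / Y]
E/Y/Y ⇒ E/Y/Y/Y   [E -> E / Y]
E/Y/Y/Y ⇒ E/Y/Y/Y/Y   [E -> E / Y]
E/Y/Y/Y/Y ⇒ Y/Y/Y/Y/Y   [E -> Y]
Y/Y/Y/Y/Y ⇒ i/Y/Y/Y/Y   [Y -> i]
i/Y/Y/Y/Y ⇒ i/i/Y/Y/Y   [Y -> i]
i/i/Y/Y/Y ⇒ i/i/i/Y/Y   [Y -> i]
i/i/i/Y/Y ⇒ i/i/i/i/Y   [Y -> i]
i/i/i/i/Y ⇒ i/i/i/i/i   [Y -> i]

E ⇒ E/Y ⇒ E/Y/Y ⇒ E/Y/Y/Y ⇒ E/Y/Y/Y/Y ⇒ Y/Y/Y/Y/Y ⇒ i/Y/Y/Y/Y ⇒ i/i/Y/Y/Y ⇒ i/i/i/Y/Y ⇒ i/i/i/i/Y ⇒ i/i/i/i/i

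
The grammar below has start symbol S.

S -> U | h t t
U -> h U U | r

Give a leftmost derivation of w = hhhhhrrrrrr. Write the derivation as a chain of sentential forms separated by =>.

S => U => hUU => hhUUU => hhhUUUU => hhhhUUUUU => hhhhhUUUUUU => hhhhhrUUUUU => hhhhhrrUUUU => hhhhhrrrUUU => hhhhhrrrrUU => hhhhhrrrrrU => hhhhhrrrrrr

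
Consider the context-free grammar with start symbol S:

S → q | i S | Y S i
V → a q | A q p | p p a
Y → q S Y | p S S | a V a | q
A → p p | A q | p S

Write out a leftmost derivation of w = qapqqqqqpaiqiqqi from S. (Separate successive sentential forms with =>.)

S => YSi => qSYSi => qYSiYSi => qaVaSiYSi => qaAqpaSiYSi => qaAqqpaSiYSi => qaAqqqpaSiYSi => qaAqqqqpaSiYSi => qapSqqqqpaSiYSi => qapqqqqqpaSiYSi => qapqqqqqpaiSiYSi => qapqqqqqpaiqiYSi => qapqqqqqpaiqiqSi => qapqqqqqpaiqiqqi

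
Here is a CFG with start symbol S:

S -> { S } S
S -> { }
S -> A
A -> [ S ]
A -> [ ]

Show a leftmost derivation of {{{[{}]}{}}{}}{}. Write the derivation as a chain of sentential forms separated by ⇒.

S⇒{S}S⇒{{S}S}S⇒{{{S}S}S}S⇒{{{A}S}S}S⇒{{{[S]}S}S}S⇒{{{[{}]}S}S}S⇒{{{[{}]}{}}S}S⇒{{{[{}]}{}}{}}S⇒{{{[{}]}{}}{}}{}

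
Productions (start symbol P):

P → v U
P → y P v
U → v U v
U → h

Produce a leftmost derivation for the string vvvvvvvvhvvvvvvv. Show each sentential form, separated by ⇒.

P ⇒ vU ⇒ vvUv ⇒ vvvUvv ⇒ vvvvUvvv ⇒ vvvvvUvvvv ⇒ vvvvvvUvvvvv ⇒ vvvvvvvUvvvvvv ⇒ vvvvvvvvUvvvvvvv ⇒ vvvvvvvvhvvvvvvv

P ⇒ vU   [P → v U]
vU ⇒ vvUv   [U → v U v]
vvUv ⇒ vvvUvv   [U → v U v]
vvvUvv ⇒ vvvvUvvv   [U → v U v]
vvvvUvvv ⇒ vvvvvUvvvv   [U → v U v]
vvvvvUvvvv ⇒ vvvvvvUvvvvv   [U → v U v]
vvvvvvUvvvvv ⇒ vvvvvvvUvvvvvv   [U → v U v]
vvvvvvvUvvvvvv ⇒ vvvvvvvvUvvvvvvv   [U → v U v]
vvvvvvvvUvvvvvvv ⇒ vvvvvvvvhvvvvvvv   [U → h]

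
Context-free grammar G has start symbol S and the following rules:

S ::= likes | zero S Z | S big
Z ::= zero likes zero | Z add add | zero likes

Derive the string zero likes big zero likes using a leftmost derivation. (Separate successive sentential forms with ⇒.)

S ⇒ zero S Z ⇒ zero S big Z ⇒ zero likes big Z ⇒ zero likes big zero likes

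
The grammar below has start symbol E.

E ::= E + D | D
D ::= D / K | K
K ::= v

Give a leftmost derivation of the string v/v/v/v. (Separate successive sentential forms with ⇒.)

E ⇒ D ⇒ D/K ⇒ D/K/K ⇒ D/K/K/K ⇒ K/K/K/K ⇒ v/K/K/K ⇒ v/v/K/K ⇒ v/v/v/K ⇒ v/v/v/v

E ⇒ D   [E ::= D]
D ⇒ D/K   [D ::= D / K]
D/K ⇒ D/K/K   [D ::= D / K]
D/K/K ⇒ D/K/K/K   [D ::= D / K]
D/K/K/K ⇒ K/K/K/K   [D ::= K]
K/K/K/K ⇒ v/K/K/K   [K ::= v]
v/K/K/K ⇒ v/v/K/K   [K ::= v]
v/v/K/K ⇒ v/v/v/K   [K ::= v]
v/v/v/K ⇒ v/v/v/v   [K ::= v]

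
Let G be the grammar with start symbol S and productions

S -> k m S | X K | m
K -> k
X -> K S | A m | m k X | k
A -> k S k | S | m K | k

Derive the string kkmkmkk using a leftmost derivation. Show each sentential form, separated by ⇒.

S ⇒ XK   [S -> X K]
XK ⇒ KSK   [X -> K S]
KSK ⇒ kSK   [K -> k]
kSK ⇒ kkmSK   [S -> k m S]
kkmSK ⇒ kkmXKK   [S -> X K]
kkmXKK ⇒ kkmKSKK   [X -> K S]
kkmKSKK ⇒ kkmkSKK   [K -> k]
kkmkSKK ⇒ kkmkmKK   [S -> m]
kkmkmKK ⇒ kkmkmkK   [K -> k]
kkmkmkK ⇒ kkmkmkk   [K -> k]

S ⇒ XK ⇒ KSK ⇒ kSK ⇒ kkmSK ⇒ kkmXKK ⇒ kkmKSKK ⇒ kkmkSKK ⇒ kkmkmKK ⇒ kkmkmkK ⇒ kkmkmkk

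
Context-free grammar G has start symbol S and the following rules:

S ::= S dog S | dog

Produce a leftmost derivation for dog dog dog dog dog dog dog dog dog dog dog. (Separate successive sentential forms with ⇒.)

S ⇒ S dog S   [S ::= S dog S]
S dog S ⇒ S dog S dog S   [S ::= S dog S]
S dog S dog S ⇒ S dog S dog S dog S   [S ::= S dog S]
S dog S dog S dog S ⇒ dog dog S dog S dog S   [S ::= dog]
dog dog S dog S dog S ⇒ dog dog dog dog S dog S   [S ::= dog]
dog dog dog dog S dog S ⇒ dog dog dog dog dog dog S   [S ::= dog]
dog dog dog dog dog dog S ⇒ dog dog dog dog dog dog S dog S   [S ::= S dog S]
dog dog dog dog dog dog S dog S ⇒ dog dog dog dog dog dog S dog S dog S   [S ::= S dog S]
dog dog dog dog dog dog S dog S dog S ⇒ dog dog dog dog dog dog dog dog S dog S   [S ::= dog]
dog dog dog dog dog dog dog dog S dog S ⇒ dog dog dog dog dog dog dog dog dog dog S   [S ::= dog]
dog dog dog dog dog dog dog dog dog dog S ⇒ dog dog dog dog dog dog dog dog dog dog dog   [S ::= dog]

S ⇒ S dog S ⇒ S dog S dog S ⇒ S dog S dog S dog S ⇒ dog dog S dog S dog S ⇒ dog dog dog dog S dog S ⇒ dog dog dog dog dog dog S ⇒ dog dog dog dog dog dog S dog S ⇒ dog dog dog dog dog dog S dog S dog S ⇒ dog dog dog dog dog dog dog dog S dog S ⇒ dog dog dog dog dog dog dog dog dog dog S ⇒ dog dog dog dog dog dog dog dog dog dog dog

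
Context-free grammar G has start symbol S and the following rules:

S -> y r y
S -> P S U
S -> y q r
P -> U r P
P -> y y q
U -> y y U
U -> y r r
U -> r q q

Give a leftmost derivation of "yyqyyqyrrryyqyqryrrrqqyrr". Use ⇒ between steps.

S⇒PSU⇒yyqSU⇒yyqPSUU⇒yyqyyqSUU⇒yyqyyqPSUUU⇒yyqyyqUrPSUUU⇒yyqyyqyrrrPSUUU⇒yyqyyqyrrryyqSUUU⇒yyqyyqyrrryyqyqrUUU⇒yyqyyqyrrryyqyqryrrUU⇒yyqyyqyrrryyqyqryrrrqqU⇒yyqyyqyrrryyqyqryrrrqqyrr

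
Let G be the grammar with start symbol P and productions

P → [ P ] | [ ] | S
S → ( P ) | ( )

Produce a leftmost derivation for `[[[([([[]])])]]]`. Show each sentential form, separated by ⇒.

P ⇒ [P]   [P → [ P ]]
[P] ⇒ [[P]]   [P → [ P ]]
[[P]] ⇒ [[[P]]]   [P → [ P ]]
[[[P]]] ⇒ [[[S]]]   [P → S]
[[[S]]] ⇒ [[[(P)]]]   [S → ( P )]
[[[(P)]]] ⇒ [[[([P])]]]   [P → [ P ]]
[[[([P])]]] ⇒ [[[([S])]]]   [P → S]
[[[([S])]]] ⇒ [[[([(P)])]]]   [S → ( P )]
[[[([(P)])]]] ⇒ [[[([([P])])]]]   [P → [ P ]]
[[[([([P])])]]] ⇒ [[[([([[]])])]]]   [P → [ ]]

P ⇒ [P] ⇒ [[P]] ⇒ [[[P]]] ⇒ [[[S]]] ⇒ [[[(P)]]] ⇒ [[[([P])]]] ⇒ [[[([S])]]] ⇒ [[[([(P)])]]] ⇒ [[[([([P])])]]] ⇒ [[[([([[]])])]]]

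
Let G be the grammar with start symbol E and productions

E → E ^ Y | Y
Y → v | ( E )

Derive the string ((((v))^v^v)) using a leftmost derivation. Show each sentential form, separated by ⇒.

E ⇒ Y ⇒ (E) ⇒ (Y) ⇒ ((E)) ⇒ ((E^Y)) ⇒ ((E^Y^Y)) ⇒ ((Y^Y^Y)) ⇒ (((E)^Y^Y)) ⇒ (((Y)^Y^Y)) ⇒ ((((E))^Y^Y)) ⇒ ((((Y))^Y^Y)) ⇒ ((((v))^Y^Y)) ⇒ ((((v))^v^Y)) ⇒ ((((v))^v^v))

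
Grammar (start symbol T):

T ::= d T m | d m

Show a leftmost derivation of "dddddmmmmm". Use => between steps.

T => dTm => ddTmm => dddTmmm => ddddTmmmm => dddddmmmmm

T => dTm   [T ::= d T m]
dTm => ddTmm   [T ::= d T m]
ddTmm => dddTmmm   [T ::= d T m]
dddTmmm => ddddTmmmm   [T ::= d T m]
ddddTmmmm => dddddmmmmm   [T ::= d m]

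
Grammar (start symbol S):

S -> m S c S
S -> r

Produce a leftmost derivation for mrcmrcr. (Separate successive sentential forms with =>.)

S => mScS => mrcS => mrcmScS => mrcmrcS => mrcmrcr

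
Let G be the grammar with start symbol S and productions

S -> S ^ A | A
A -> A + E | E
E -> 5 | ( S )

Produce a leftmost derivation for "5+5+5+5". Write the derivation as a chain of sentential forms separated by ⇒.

S ⇒ A ⇒ A+E ⇒ A+E+E ⇒ A+E+E+E ⇒ E+E+E+E ⇒ 5+E+E+E ⇒ 5+5+E+E ⇒ 5+5+5+E ⇒ 5+5+5+5

S ⇒ A   [S -> A]
A ⇒ A+E   [A -> A + E]
A+E ⇒ A+E+E   [A -> A + E]
A+E+E ⇒ A+E+E+E   [A -> A + E]
A+E+E+E ⇒ E+E+E+E   [A -> E]
E+E+E+E ⇒ 5+E+E+E   [E -> 5]
5+E+E+E ⇒ 5+5+E+E   [E -> 5]
5+5+E+E ⇒ 5+5+5+E   [E -> 5]
5+5+5+E ⇒ 5+5+5+5   [E -> 5]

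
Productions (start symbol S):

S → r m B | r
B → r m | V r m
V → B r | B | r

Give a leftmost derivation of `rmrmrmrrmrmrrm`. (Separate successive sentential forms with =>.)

S => rmB => rmVrm => rmBrrm => rmVrmrrm => rmBrmrrm => rmVrmrmrrm => rmBrrmrmrrm => rmVrmrrmrmrrm => rmBrmrrmrmrrm => rmrmrmrrmrmrrm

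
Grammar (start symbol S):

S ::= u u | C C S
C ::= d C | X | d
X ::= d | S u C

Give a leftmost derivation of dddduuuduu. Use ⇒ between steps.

S⇒CCS⇒dCS⇒dXS⇒dSuCS⇒dCCSuCS⇒ddCCSuCS⇒dddCSuCS⇒dddXSuCS⇒ddddSuCS⇒dddduuuCS⇒dddduuudS⇒dddduuuduu

S ⇒ CCS   [S ::= C C S]
CCS ⇒ dCS   [C ::= d]
dCS ⇒ dXS   [C ::= X]
dXS ⇒ dSuCS   [X ::= S u C]
dSuCS ⇒ dCCSuCS   [S ::= C C S]
dCCSuCS ⇒ ddCCSuCS   [C ::= d C]
ddCCSuCS ⇒ dddCSuCS   [C ::= d]
dddCSuCS ⇒ dddXSuCS   [C ::= X]
dddXSuCS ⇒ ddddSuCS   [X ::= d]
ddddSuCS ⇒ dddduuuCS   [S ::= u u]
dddduuuCS ⇒ dddduuudS   [C ::= d]
dddduuudS ⇒ dddduuuduu   [S ::= u u]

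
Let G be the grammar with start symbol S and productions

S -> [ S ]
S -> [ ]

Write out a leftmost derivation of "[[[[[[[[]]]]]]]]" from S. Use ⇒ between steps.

S ⇒ [S] ⇒ [[S]] ⇒ [[[S]]] ⇒ [[[[S]]]] ⇒ [[[[[S]]]]] ⇒ [[[[[[S]]]]]] ⇒ [[[[[[[S]]]]]]] ⇒ [[[[[[[[]]]]]]]]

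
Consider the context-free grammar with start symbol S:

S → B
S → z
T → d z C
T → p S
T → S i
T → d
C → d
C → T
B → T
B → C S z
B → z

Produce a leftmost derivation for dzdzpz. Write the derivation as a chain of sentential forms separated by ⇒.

S⇒B⇒T⇒dzC⇒dzT⇒dzdzC⇒dzdzT⇒dzdzpS⇒dzdzpz

S ⇒ B   [S → B]
B ⇒ T   [B → T]
T ⇒ dzC   [T → d z C]
dzC ⇒ dzT   [C → T]
dzT ⇒ dzdzC   [T → d z C]
dzdzC ⇒ dzdzT   [C → T]
dzdzT ⇒ dzdzpS   [T → p S]
dzdzpS ⇒ dzdzpz   [S → z]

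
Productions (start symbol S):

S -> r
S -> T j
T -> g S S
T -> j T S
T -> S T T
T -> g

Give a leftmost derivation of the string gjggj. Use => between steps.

S => Tj   [S -> T j]
Tj => STTj   [T -> S T T]
STTj => TjTTj   [S -> T j]
TjTTj => gjTTj   [T -> g]
gjTTj => gjgTj   [T -> g]
gjgTj => gjggj   [T -> g]

S => Tj => STTj => TjTTj => gjTTj => gjgTj => gjggj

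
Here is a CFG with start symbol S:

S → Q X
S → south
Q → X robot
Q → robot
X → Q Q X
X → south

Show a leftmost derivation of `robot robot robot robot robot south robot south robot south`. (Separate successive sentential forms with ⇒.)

S ⇒ Q X ⇒ X robot X ⇒ Q Q X robot X ⇒ robot Q X robot X ⇒ robot robot X robot X ⇒ robot robot Q Q X robot X ⇒ robot robot robot Q X robot X ⇒ robot robot robot X robot X robot X ⇒ robot robot robot Q Q X robot X robot X ⇒ robot robot robot robot Q X robot X robot X ⇒ robot robot robot robot robot X robot X robot X ⇒ robot robot robot robot robot south robot X robot X ⇒ robot robot robot robot robot south robot south robot X ⇒ robot robot robot robot robot south robot south robot south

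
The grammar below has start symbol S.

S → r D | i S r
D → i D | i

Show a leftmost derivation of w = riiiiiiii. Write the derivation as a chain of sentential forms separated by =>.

S => rD => riD => riiD => riiiD => riiiiD => riiiiiD => riiiiiiD => riiiiiiiD => riiiiiiii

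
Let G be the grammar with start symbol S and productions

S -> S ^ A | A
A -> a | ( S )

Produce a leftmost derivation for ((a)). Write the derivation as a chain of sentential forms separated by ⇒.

S⇒A⇒(S)⇒(A)⇒((S))⇒((A))⇒((a))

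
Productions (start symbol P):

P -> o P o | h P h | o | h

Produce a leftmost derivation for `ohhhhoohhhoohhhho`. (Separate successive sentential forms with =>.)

P => oPo   [P -> o P o]
oPo => ohPho   [P -> h P h]
ohPho => ohhPhho   [P -> h P h]
ohhPhho => ohhhPhhho   [P -> h P h]
ohhhPhhho => ohhhhPhhhho   [P -> h P h]
ohhhhPhhhho => ohhhhoPohhhho   [P -> o P o]
ohhhhoPohhhho => ohhhhooPoohhhho   [P -> o P o]
ohhhhooPoohhhho => ohhhhoohPhoohhhho   [P -> h P h]
ohhhhoohPhoohhhho => ohhhhoohhhoohhhho   [P -> h]

P => oPo => ohPho => ohhPhho => ohhhPhhho => ohhhhPhhhho => ohhhhoPohhhho => ohhhhooPoohhhho => ohhhhoohPhoohhhho => ohhhhoohhhoohhhho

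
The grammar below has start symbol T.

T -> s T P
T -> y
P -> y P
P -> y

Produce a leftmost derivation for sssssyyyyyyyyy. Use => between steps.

T => sTP => ssTPP => sssTPPP => ssssTPPPP => sssssTPPPPP => sssssyPPPPP => sssssyyPPPPP => sssssyyyPPPPP => sssssyyyyPPPPP => sssssyyyyyPPPP => sssssyyyyyyPPP => sssssyyyyyyyPP => sssssyyyyyyyyP => sssssyyyyyyyyy

T => sTP   [T -> s T P]
sTP => ssTPP   [T -> s T P]
ssTPP => sssTPPP   [T -> s T P]
sssTPPP => ssssTPPPP   [T -> s T P]
ssssTPPPP => sssssTPPPPP   [T -> s T P]
sssssTPPPPP => sssssyPPPPP   [T -> y]
sssssyPPPPP => sssssyyPPPPP   [P -> y P]
sssssyyPPPPP => sssssyyyPPPPP   [P -> y P]
sssssyyyPPPPP => sssssyyyyPPPPP   [P -> y P]
sssssyyyyPPPPP => sssssyyyyyPPPP   [P -> y]
sssssyyyyyPPPP => sssssyyyyyyPPP   [P -> y]
sssssyyyyyyPPP => sssssyyyyyyyPP   [P -> y]
sssssyyyyyyyPP => sssssyyyyyyyyP   [P -> y]
sssssyyyyyyyyP => sssssyyyyyyyyy   [P -> y]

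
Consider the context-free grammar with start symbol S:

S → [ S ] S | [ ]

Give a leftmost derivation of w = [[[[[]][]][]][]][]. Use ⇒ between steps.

S⇒[S]S⇒[[S]S]S⇒[[[S]S]S]S⇒[[[[S]S]S]S]S⇒[[[[[]]S]S]S]S⇒[[[[[]][]]S]S]S⇒[[[[[]][]][]]S]S⇒[[[[[]][]][]][]]S⇒[[[[[]][]][]][]][]

S ⇒ [S]S   [S → [ S ] S]
[S]S ⇒ [[S]S]S   [S → [ S ] S]
[[S]S]S ⇒ [[[S]S]S]S   [S → [ S ] S]
[[[S]S]S]S ⇒ [[[[S]S]S]S]S   [S → [ S ] S]
[[[[S]S]S]S]S ⇒ [[[[[]]S]S]S]S   [S → [ ]]
[[[[[]]S]S]S]S ⇒ [[[[[]][]]S]S]S   [S → [ ]]
[[[[[]][]]S]S]S ⇒ [[[[[]][]][]]S]S   [S → [ ]]
[[[[[]][]][]]S]S ⇒ [[[[[]][]][]][]]S   [S → [ ]]
[[[[[]][]][]][]]S ⇒ [[[[[]][]][]][]][]   [S → [ ]]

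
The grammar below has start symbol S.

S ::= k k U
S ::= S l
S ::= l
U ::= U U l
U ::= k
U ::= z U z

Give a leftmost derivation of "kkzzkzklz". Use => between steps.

S => kkU => kkzUz => kkzUUlz => kkzzUzUlz => kkzzkzUlz => kkzzkzklz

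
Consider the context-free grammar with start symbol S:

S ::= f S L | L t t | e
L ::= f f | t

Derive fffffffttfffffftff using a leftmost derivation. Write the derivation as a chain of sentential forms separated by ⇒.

S ⇒ fSL ⇒ ffSLL ⇒ fffSLLL ⇒ ffffSLLLL ⇒ fffffSLLLLL ⇒ fffffLttLLLLL ⇒ fffffffttLLLLL ⇒ fffffffttffLLLL ⇒ fffffffttffffLLL ⇒ fffffffttffffffLL ⇒ fffffffttfffffftL ⇒ fffffffttfffffftff

S ⇒ fSL   [S ::= f S L]
fSL ⇒ ffSLL   [S ::= f S L]
ffSLL ⇒ fffSLLL   [S ::= f S L]
fffSLLL ⇒ ffffSLLLL   [S ::= f S L]
ffffSLLLL ⇒ fffffSLLLLL   [S ::= f S L]
fffffSLLLLL ⇒ fffffLttLLLLL   [S ::= L t t]
fffffLttLLLLL ⇒ fffffffttLLLLL   [L ::= f f]
fffffffttLLLLL ⇒ fffffffttffLLLL   [L ::= f f]
fffffffttffLLLL ⇒ fffffffttffffLLL   [L ::= f f]
fffffffttffffLLL ⇒ fffffffttffffffLL   [L ::= f f]
fffffffttffffffLL ⇒ fffffffttfffffftL   [L ::= t]
fffffffttfffffftL ⇒ fffffffttfffffftff   [L ::= f f]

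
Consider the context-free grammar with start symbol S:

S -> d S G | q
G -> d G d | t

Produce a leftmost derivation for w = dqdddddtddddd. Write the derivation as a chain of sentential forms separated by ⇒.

S ⇒ dSG   [S -> d S G]
dSG ⇒ dqG   [S -> q]
dqG ⇒ dqdGd   [G -> d G d]
dqdGd ⇒ dqddGdd   [G -> d G d]
dqddGdd ⇒ dqdddGddd   [G -> d G d]
dqdddGddd ⇒ dqddddGdddd   [G -> d G d]
dqddddGdddd ⇒ dqdddddGddddd   [G -> d G d]
dqdddddGddddd ⇒ dqdddddtddddd   [G -> t]

S⇒dSG⇒dqG⇒dqdGd⇒dqddGdd⇒dqdddGddd⇒dqddddGdddd⇒dqdddddGddddd⇒dqdddddtddddd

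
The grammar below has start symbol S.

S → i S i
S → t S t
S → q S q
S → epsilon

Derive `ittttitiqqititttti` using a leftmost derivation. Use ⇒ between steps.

S ⇒ iSi ⇒ itSti ⇒ ittStti ⇒ itttSttti ⇒ ittttStttti ⇒ ittttiSitttti ⇒ ittttitStitttti ⇒ ittttitiSititttti ⇒ ittttitiqSqititttti ⇒ ittttitiqqititttti

S ⇒ iSi   [S → i S i]
iSi ⇒ itSti   [S → t S t]
itSti ⇒ ittStti   [S → t S t]
ittStti ⇒ itttSttti   [S → t S t]
itttSttti ⇒ ittttStttti   [S → t S t]
ittttStttti ⇒ ittttiSitttti   [S → i S i]
ittttiSitttti ⇒ ittttitStitttti   [S → t S t]
ittttitStitttti ⇒ ittttitiSititttti   [S → i S i]
ittttitiSititttti ⇒ ittttitiqSqititttti   [S → q S q]
ittttitiqSqititttti ⇒ ittttitiqqititttti   [S → epsilon]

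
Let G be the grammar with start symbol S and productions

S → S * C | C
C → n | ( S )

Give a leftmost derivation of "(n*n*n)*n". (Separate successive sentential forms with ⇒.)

S ⇒ S*C ⇒ C*C ⇒ (S)*C ⇒ (S*C)*C ⇒ (S*C*C)*C ⇒ (C*C*C)*C ⇒ (n*C*C)*C ⇒ (n*n*C)*C ⇒ (n*n*n)*C ⇒ (n*n*n)*n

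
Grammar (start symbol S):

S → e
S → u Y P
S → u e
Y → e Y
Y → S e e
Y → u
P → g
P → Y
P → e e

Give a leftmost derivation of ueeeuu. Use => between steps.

S => uYP => ueYP => ueeYP => ueeeYP => ueeeuP => ueeeuY => ueeeuu

S => uYP   [S → u Y P]
uYP => ueYP   [Y → e Y]
ueYP => ueeYP   [Y → e Y]
ueeYP => ueeeYP   [Y → e Y]
ueeeYP => ueeeuP   [Y → u]
ueeeuP => ueeeuY   [P → Y]
ueeeuY => ueeeuu   [Y → u]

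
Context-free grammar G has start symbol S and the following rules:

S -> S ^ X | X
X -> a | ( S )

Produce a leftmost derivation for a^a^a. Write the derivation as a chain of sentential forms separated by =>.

S => S^X   [S -> S ^ X]
S^X => S^X^X   [S -> S ^ X]
S^X^X => X^X^X   [S -> X]
X^X^X => a^X^X   [X -> a]
a^X^X => a^a^X   [X -> a]
a^a^X => a^a^a   [X -> a]

S=>S^X=>S^X^X=>X^X^X=>a^X^X=>a^a^X=>a^a^a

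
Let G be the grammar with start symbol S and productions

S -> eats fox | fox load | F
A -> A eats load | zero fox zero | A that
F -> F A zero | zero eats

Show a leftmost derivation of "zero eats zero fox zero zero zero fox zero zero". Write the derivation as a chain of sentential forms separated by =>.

S => F   [S -> F]
F => F A zero   [F -> F A zero]
F A zero => F A zero A zero   [F -> F A zero]
F A zero A zero => zero eats A zero A zero   [F -> zero eats]
zero eats A zero A zero => zero eats zero fox zero zero A zero   [A -> zero fox zero]
zero eats zero fox zero zero A zero => zero eats zero fox zero zero zero fox zero zero   [A -> zero fox zero]

S => F => F A zero => F A zero A zero => zero eats A zero A zero => zero eats zero fox zero zero A zero => zero eats zero fox zero zero zero fox zero zero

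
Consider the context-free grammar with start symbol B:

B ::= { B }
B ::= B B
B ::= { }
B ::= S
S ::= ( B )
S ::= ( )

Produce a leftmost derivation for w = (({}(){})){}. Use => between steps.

B => BB => SB => (B)B => (S)B => ((B))B => ((BB))B => ((BBB))B => (({}BB))B => (({}SB))B => (({}()B))B => (({}(){}))B => (({}(){})){}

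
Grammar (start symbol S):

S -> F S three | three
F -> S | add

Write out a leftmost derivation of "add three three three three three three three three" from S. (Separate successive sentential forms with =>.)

S => F S three   [S -> F S three]
F S three => S S three   [F -> S]
S S three => F S three S three   [S -> F S three]
F S three S three => S S three S three   [F -> S]
S S three S three => F S three S three S three   [S -> F S three]
F S three S three S three => S S three S three S three   [F -> S]
S S three S three S three => F S three S three S three S three   [S -> F S three]
F S three S three S three S three => add S three S three S three S three   [F -> add]
add S three S three S three S three => add three three S three S three S three   [S -> three]
add three three S three S three S three => add three three three three S three S three   [S -> three]
add three three three three S three S three => add three three three three three three S three   [S -> three]
add three three three three three three S three => add three three three three three three three three   [S -> three]

S => F S three => S S three => F S three S three => S S three S three => F S three S three S three => S S three S three S three => F S three S three S three S three => add S three S three S three S three => add three three S three S three S three => add three three three three S three S three => add three three three three three three S three => add three three three three three three three three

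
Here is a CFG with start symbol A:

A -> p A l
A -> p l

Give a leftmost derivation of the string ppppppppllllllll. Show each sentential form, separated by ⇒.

A ⇒ pAl   [A -> p A l]
pAl ⇒ ppAll   [A -> p A l]
ppAll ⇒ pppAlll   [A -> p A l]
pppAlll ⇒ ppppAllll   [A -> p A l]
ppppAllll ⇒ pppppAlllll   [A -> p A l]
pppppAlllll ⇒ ppppppAllllll   [A -> p A l]
ppppppAllllll ⇒ pppppppAlllllll   [A -> p A l]
pppppppAlllllll ⇒ ppppppppllllllll   [A -> p l]

A⇒pAl⇒ppAll⇒pppAlll⇒ppppAllll⇒pppppAlllll⇒ppppppAllllll⇒pppppppAlllllll⇒ppppppppllllllll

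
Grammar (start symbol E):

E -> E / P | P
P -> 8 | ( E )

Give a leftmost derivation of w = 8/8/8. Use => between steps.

E => E/P => E/P/P => P/P/P => 8/P/P => 8/8/P => 8/8/8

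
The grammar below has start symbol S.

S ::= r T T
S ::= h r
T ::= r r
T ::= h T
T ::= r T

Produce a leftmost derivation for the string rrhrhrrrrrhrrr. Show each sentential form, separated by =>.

S => rTT   [S ::= r T T]
rTT => rrTT   [T ::= r T]
rrTT => rrhTT   [T ::= h T]
rrhTT => rrhrTT   [T ::= r T]
rrhrTT => rrhrhTT   [T ::= h T]
rrhrhTT => rrhrhrrT   [T ::= r r]
rrhrhrrT => rrhrhrrrT   [T ::= r T]
rrhrhrrrT => rrhrhrrrrT   [T ::= r T]
rrhrhrrrrT => rrhrhrrrrrT   [T ::= r T]
rrhrhrrrrrT => rrhrhrrrrrhT   [T ::= h T]
rrhrhrrrrrhT => rrhrhrrrrrhrT   [T ::= r T]
rrhrhrrrrrhrT => rrhrhrrrrrhrrr   [T ::= r r]

S => rTT => rrTT => rrhTT => rrhrTT => rrhrhTT => rrhrhrrT => rrhrhrrrT => rrhrhrrrrT => rrhrhrrrrrT => rrhrhrrrrrhT => rrhrhrrrrrhrT => rrhrhrrrrrhrrr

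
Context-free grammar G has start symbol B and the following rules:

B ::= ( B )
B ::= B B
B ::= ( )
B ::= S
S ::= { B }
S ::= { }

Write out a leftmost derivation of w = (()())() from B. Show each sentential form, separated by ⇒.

B ⇒ BB ⇒ (B)B ⇒ (BB)B ⇒ (()B)B ⇒ (()())B ⇒ (()())()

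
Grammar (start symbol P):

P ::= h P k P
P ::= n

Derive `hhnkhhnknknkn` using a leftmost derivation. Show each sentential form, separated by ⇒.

P ⇒ hPkP   [P ::= h P k P]
hPkP ⇒ hhPkPkP   [P ::= h P k P]
hhPkPkP ⇒ hhnkPkP   [P ::= n]
hhnkPkP ⇒ hhnkhPkPkP   [P ::= h P k P]
hhnkhPkPkP ⇒ hhnkhhPkPkPkP   [P ::= h P k P]
hhnkhhPkPkPkP ⇒ hhnkhhnkPkPkP   [P ::= n]
hhnkhhnkPkPkP ⇒ hhnkhhnknkPkP   [P ::= n]
hhnkhhnknkPkP ⇒ hhnkhhnknknkP   [P ::= n]
hhnkhhnknknkP ⇒ hhnkhhnknknkn   [P ::= n]

P ⇒ hPkP ⇒ hhPkPkP ⇒ hhnkPkP ⇒ hhnkhPkPkP ⇒ hhnkhhPkPkPkP ⇒ hhnkhhnkPkPkP ⇒ hhnkhhnknkPkP ⇒ hhnkhhnknknkP ⇒ hhnkhhnknknkn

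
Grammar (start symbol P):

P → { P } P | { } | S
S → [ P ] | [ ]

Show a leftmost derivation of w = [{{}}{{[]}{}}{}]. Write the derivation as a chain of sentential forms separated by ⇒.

P ⇒ S   [P → S]
S ⇒ [P]   [S → [ P ]]
[P] ⇒ [{P}P]   [P → { P } P]
[{P}P] ⇒ [{{}}P]   [P → { }]
[{{}}P] ⇒ [{{}}{P}P]   [P → { P } P]
[{{}}{P}P] ⇒ [{{}}{{P}P}P]   [P → { P } P]
[{{}}{{P}P}P] ⇒ [{{}}{{S}P}P]   [P → S]
[{{}}{{S}P}P] ⇒ [{{}}{{[]}P}P]   [S → [ ]]
[{{}}{{[]}P}P] ⇒ [{{}}{{[]}{}}P]   [P → { }]
[{{}}{{[]}{}}P] ⇒ [{{}}{{[]}{}}{}]   [P → { }]

P ⇒ S ⇒ [P] ⇒ [{P}P] ⇒ [{{}}P] ⇒ [{{}}{P}P] ⇒ [{{}}{{P}P}P] ⇒ [{{}}{{S}P}P] ⇒ [{{}}{{[]}P}P] ⇒ [{{}}{{[]}{}}P] ⇒ [{{}}{{[]}{}}{}]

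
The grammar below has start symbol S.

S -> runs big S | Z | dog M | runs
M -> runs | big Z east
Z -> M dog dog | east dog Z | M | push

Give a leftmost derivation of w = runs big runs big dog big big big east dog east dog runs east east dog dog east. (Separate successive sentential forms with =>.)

S => runs big S => runs big runs big S => runs big runs big dog M => runs big runs big dog big Z east => runs big runs big dog big M dog dog east => runs big runs big dog big big Z east dog dog east => runs big runs big dog big big M east dog dog east => runs big runs big dog big big big Z east east dog dog east => runs big runs big dog big big big east dog Z east east dog dog east => runs big runs big dog big big big east dog east dog Z east east dog dog east => runs big runs big dog big big big east dog east dog M east east dog dog east => runs big runs big dog big big big east dog east dog runs east east dog dog east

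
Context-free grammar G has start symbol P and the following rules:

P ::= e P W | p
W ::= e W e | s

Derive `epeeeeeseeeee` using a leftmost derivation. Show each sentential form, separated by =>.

P => ePW   [P ::= e P W]
ePW => epW   [P ::= p]
epW => epeWe   [W ::= e W e]
epeWe => epeeWee   [W ::= e W e]
epeeWee => epeeeWeee   [W ::= e W e]
epeeeWeee => epeeeeWeeee   [W ::= e W e]
epeeeeWeeee => epeeeeeWeeeee   [W ::= e W e]
epeeeeeWeeeee => epeeeeeseeeee   [W ::= s]

P => ePW => epW => epeWe => epeeWee => epeeeWeee => epeeeeWeeee => epeeeeeWeeeee => epeeeeeseeeee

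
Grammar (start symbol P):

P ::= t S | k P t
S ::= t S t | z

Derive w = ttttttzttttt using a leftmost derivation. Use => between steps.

P => tS   [P ::= t S]
tS => ttSt   [S ::= t S t]
ttSt => tttStt   [S ::= t S t]
tttStt => ttttSttt   [S ::= t S t]
ttttSttt => tttttStttt   [S ::= t S t]
tttttStttt => ttttttSttttt   [S ::= t S t]
ttttttSttttt => ttttttzttttt   [S ::= z]

P=>tS=>ttSt=>tttStt=>ttttSttt=>tttttStttt=>ttttttSttttt=>ttttttzttttt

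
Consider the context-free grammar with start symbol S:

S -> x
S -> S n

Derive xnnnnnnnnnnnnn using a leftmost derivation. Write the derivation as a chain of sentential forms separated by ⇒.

S⇒Sn⇒Snn⇒Snnn⇒Snnnn⇒Snnnnn⇒Snnnnnn⇒Snnnnnnn⇒Snnnnnnnn⇒Snnnnnnnnn⇒Snnnnnnnnnn⇒Snnnnnnnnnnn⇒Snnnnnnnnnnnn⇒Snnnnnnnnnnnnn⇒xnnnnnnnnnnnnn

S ⇒ Sn   [S -> S n]
Sn ⇒ Snn   [S -> S n]
Snn ⇒ Snnn   [S -> S n]
Snnn ⇒ Snnnn   [S -> S n]
Snnnn ⇒ Snnnnn   [S -> S n]
Snnnnn ⇒ Snnnnnn   [S -> S n]
Snnnnnn ⇒ Snnnnnnn   [S -> S n]
Snnnnnnn ⇒ Snnnnnnnn   [S -> S n]
Snnnnnnnn ⇒ Snnnnnnnnn   [S -> S n]
Snnnnnnnnn ⇒ Snnnnnnnnnn   [S -> S n]
Snnnnnnnnnn ⇒ Snnnnnnnnnnn   [S -> S n]
Snnnnnnnnnnn ⇒ Snnnnnnnnnnnn   [S -> S n]
Snnnnnnnnnnnn ⇒ Snnnnnnnnnnnnn   [S -> S n]
Snnnnnnnnnnnnn ⇒ xnnnnnnnnnnnnn   [S -> x]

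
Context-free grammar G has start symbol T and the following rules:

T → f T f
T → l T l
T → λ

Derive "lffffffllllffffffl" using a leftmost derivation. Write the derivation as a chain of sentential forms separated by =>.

T=>lTl=>lfTfl=>lffTffl=>lfffTfffl=>lffffTffffl=>lfffffTfffffl=>lffffffTffffffl=>lfffffflTlffffffl=>lffffffllTllffffffl=>lffffffllllffffffl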